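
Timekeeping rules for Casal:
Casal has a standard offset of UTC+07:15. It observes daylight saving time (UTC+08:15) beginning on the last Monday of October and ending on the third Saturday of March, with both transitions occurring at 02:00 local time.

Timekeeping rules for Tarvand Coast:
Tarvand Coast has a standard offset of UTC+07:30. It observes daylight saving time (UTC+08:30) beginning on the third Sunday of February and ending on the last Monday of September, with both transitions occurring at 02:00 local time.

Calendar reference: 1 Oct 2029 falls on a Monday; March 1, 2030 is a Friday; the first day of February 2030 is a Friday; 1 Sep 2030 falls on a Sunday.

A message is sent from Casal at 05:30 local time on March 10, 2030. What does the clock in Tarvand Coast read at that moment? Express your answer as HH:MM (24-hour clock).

1 October 2029 is a Monday, so Mondays fall on 1, 8, 15, 22, 29; the last is October 29.
1 March 2030 is a Friday, so the first Saturday is March 2 and the third is March 16.
March 10, 2030 lies within the daylight-saving period (29 October 2029 – 16 March 2030), so Casal is on daylight time, UTC+08:15.
05:30 Casal − 8h15m = 21:15 UTC (rolling into the previous day, 9 March 2030).
1 February 2030 is a Friday, so the first Sunday is February 3 and the third is February 17.
1 September 2030 is a Sunday, so Mondays fall on 2, 9, 16, 23, 30; the last is September 30.
At the standard offset (UTC+07:30), 21:15 UTC + 7h30m = 04:45 Tarvand Coast standard time (rolling into the next day, 10 March 2030).
The standard-time date in Tarvand Coast, March 10, 2030, lies within the daylight-saving period (17 February – 30 September), so Tarvand Coast is on daylight time, UTC+08:30.
21:15 UTC + 8h30m = 05:45 Tarvand Coast (rolling into the next day, 10 March 2030).

05:45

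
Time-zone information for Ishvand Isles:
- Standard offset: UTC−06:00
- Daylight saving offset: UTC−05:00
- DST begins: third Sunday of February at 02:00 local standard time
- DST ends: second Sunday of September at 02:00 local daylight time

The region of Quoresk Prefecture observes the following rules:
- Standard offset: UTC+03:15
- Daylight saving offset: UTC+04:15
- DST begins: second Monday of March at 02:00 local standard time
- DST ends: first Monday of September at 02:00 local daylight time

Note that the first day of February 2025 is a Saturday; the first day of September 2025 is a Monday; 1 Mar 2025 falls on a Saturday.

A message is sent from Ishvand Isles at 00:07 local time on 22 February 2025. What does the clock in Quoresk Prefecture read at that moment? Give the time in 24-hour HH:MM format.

1 February 2025 is a Saturday, so the first Sunday is February 2 and the third is February 16.
1 September 2025 is a Monday, so the first Sunday is September 7 and the second is September 14.
22 February 2025 falls between 16 February and 14 September, so daylight saving is in effect and Ishvand Isles is at UTC−05:00.
00:07 Ishvand Isles + 5h = 05:07 UTC.
1 March 2025 is a Saturday, so the first Monday is March 3 and the second is March 10.
1 September 2025 is a Monday, so the first Monday is September 1.
At the standard offset (UTC+03:15), 05:07 UTC + 3h15m = 08:22 Quoresk Prefecture standard time.
The standard-time date in Quoresk Prefecture, 22 February 2025, does not fall between 10 March and 1 September, so daylight saving is not in effect and Quoresk Prefecture is at UTC+03:15.
05:07 UTC + 3h15m = 08:22 Quoresk Prefecture.

08:22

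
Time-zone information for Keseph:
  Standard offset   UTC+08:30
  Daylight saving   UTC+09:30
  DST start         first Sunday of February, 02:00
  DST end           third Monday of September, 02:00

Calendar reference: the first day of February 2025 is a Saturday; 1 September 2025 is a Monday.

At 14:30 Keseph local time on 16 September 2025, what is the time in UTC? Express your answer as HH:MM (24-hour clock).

06:00

1 February 2025 is a Saturday, so the first Sunday is February 2.
1 September 2025 is a Monday, so the first Monday is September 1 and the third is September 15.
16 September 2025 does not fall between 2 February and 15 September, so daylight saving is not in effect and Keseph is at UTC+08:30.
14:30 local − 8h30m = 06:00 UTC.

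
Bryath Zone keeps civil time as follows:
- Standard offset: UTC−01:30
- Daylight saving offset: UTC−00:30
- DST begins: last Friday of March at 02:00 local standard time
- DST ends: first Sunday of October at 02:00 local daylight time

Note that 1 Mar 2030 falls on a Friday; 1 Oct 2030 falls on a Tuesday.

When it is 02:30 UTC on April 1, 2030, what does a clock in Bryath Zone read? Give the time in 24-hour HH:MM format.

02:00

1 March 2030 is a Friday, so Fridays fall on 1, 8, 15, 22, 29; the last is March 29.
1 October 2030 is a Tuesday, so the first Sunday is October 6.
At the standard offset (UTC−01:30), 02:30 UTC − 1h30m = 01:00 Bryath Zone standard time.
The standard-time date in Bryath Zone, April 1, 2030, falls between 29 March and 6 October, so daylight saving is in effect and Bryath Zone is at UTC−00:30.
02:30 UTC − 0h30m = 02:00 local.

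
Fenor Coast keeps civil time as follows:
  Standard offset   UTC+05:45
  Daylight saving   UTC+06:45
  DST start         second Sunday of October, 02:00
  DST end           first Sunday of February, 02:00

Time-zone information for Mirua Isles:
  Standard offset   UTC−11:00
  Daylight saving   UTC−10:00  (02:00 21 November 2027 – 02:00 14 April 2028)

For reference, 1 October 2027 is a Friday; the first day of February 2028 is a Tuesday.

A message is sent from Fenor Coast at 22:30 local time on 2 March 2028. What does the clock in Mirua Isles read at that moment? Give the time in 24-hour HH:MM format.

1 October 2027 is a Friday, so the first Sunday is October 3 and the second is October 10.
1 February 2028 is a Tuesday, so the first Sunday is February 6.
Daylight saving runs 10 October 2027 – 6 February 2028; 2 March 2028 is outside that window, so Fenor Coast is on standard time at UTC+05:45.
22:30 Fenor Coast − 5h45m = 16:45 UTC.
At the standard offset (UTC−11:00), 16:45 UTC − 11h = 05:45 Mirua Isles standard time.
The standard-time date in Mirua Isles, 2 March 2028, falls between 21 November 2027 and 14 April 2028, so daylight saving is in effect and Mirua Isles is at UTC−10:00.
16:45 UTC − 10h = 06:45 Mirua Isles.

06:45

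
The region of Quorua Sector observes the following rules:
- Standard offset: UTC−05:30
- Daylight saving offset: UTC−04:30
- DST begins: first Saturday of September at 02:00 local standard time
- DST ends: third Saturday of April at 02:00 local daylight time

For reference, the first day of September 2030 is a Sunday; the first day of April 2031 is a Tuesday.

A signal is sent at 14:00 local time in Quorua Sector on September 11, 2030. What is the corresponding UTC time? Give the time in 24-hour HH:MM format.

18:30

1 September 2030 is a Sunday, so the first Saturday is September 7.
1 April 2031 is a Tuesday, so the first Saturday is April 5 and the third is April 19.
Daylight saving runs 7 September 2030 – 19 April 2031; September 11, 2030 is inside that window, so Quorua Sector is at UTC−04:30.
14:00 local + 4h30m = 18:30 UTC.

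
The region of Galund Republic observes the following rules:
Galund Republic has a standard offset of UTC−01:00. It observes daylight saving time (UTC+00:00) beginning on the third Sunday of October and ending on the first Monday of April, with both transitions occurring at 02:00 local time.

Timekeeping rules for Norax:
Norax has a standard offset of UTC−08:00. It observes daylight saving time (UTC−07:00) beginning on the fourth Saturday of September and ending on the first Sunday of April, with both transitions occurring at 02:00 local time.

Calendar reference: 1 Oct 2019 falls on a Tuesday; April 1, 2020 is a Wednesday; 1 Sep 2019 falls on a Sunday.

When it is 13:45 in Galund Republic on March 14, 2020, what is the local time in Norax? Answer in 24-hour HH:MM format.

06:45

1 October 2019 is a Tuesday, so the first Sunday is October 6 and the third is October 20.
1 April 2020 is a Wednesday, so the first Monday is April 6.
Daylight saving runs 20 October 2019 – 6 April 2020; March 14, 2020 is inside that window, so Galund Republic is at UTC+00:00.
13:45 Galund Republic − 0h = 13:45 UTC.
1 September 2019 is a Sunday, so the first Saturday is September 7 and the fourth is September 28.
1 April 2020 is a Wednesday, so the first Sunday is April 5.
At the standard offset (UTC−08:00), 13:45 UTC − 8h = 05:45 Norax standard time.
The standard-time date in Norax, March 14, 2020, falls between 28 September 2019 and 5 April 2020, so daylight saving is in effect and Norax is at UTC−07:00.
13:45 UTC − 7h = 06:45 Norax.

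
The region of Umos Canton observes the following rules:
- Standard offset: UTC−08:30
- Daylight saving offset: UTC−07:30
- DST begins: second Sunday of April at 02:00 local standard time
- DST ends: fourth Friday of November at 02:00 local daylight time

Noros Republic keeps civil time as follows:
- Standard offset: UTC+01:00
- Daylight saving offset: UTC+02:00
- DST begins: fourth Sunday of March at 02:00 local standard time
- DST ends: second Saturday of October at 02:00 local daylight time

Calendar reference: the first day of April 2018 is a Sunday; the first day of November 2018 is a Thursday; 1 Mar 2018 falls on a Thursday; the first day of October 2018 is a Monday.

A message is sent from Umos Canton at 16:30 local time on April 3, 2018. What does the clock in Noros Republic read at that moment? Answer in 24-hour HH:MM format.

1 April 2018 is a Sunday, so the first Sunday is April 1 and the second is April 8.
1 November 2018 is a Thursday, so the first Friday is November 2 and the fourth is November 23.
April 3, 2018 is outside the daylight-saving period (8 April – 23 November), so Umos Canton is on standard time, UTC−08:30.
16:30 Umos Canton + 8h30m = 01:00 UTC (rolling into the next day, 4 April 2018).
1 March 2018 is a Thursday, so the first Sunday is March 4 and the fourth is March 25.
1 October 2018 is a Monday, so the first Saturday is October 6 and the second is October 13.
At the standard offset (UTC+01:00), 01:00 UTC + 1h = 02:00 Noros Republic standard time.
Daylight saving runs 25 March – 13 October; the standard-time date in Noros Republic, April 4, 2018, is inside that window, so Noros Republic is at UTC+02:00.
01:00 UTC + 2h = 03:00 Noros Republic.

03:00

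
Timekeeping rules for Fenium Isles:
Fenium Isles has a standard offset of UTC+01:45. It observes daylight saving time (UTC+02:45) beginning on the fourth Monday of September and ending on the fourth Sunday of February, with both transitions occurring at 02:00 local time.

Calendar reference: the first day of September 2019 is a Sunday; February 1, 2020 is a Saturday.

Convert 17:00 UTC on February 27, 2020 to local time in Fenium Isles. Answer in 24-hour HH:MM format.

18:45

1 September 2019 is a Sunday, so the first Monday is September 2 and the fourth is September 23.
1 February 2020 is a Saturday, so the first Sunday is February 2 and the fourth is February 23.
At the standard offset (UTC+01:45), 17:00 UTC + 1h45m = 18:45 Fenium Isles standard time.
Daylight saving runs 23 September 2019 – 23 February 2020; the standard-time date in Fenium Isles, February 27, 2020, is outside that window, so Fenium Isles is on standard time at UTC+01:45.
17:00 UTC + 1h45m = 18:45 local.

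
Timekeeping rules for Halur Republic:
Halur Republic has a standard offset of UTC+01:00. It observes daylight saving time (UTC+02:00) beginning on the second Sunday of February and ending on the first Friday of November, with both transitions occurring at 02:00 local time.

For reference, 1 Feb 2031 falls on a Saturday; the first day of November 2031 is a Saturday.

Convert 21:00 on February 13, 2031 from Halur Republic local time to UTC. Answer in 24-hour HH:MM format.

19:00

1 February 2031 is a Saturday, so the first Sunday is February 2 and the second is February 9.
1 November 2031 is a Saturday, so the first Friday is November 7.
February 13, 2031 lies within the daylight-saving period (9 February – 7 November), so Halur Republic is on daylight time, UTC+02:00.
21:00 local − 2h = 19:00 UTC.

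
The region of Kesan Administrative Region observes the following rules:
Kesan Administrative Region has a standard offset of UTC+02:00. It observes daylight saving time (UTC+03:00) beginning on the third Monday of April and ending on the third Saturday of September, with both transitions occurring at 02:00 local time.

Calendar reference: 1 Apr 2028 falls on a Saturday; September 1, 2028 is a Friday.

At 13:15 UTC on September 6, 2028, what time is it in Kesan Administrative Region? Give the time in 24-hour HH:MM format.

1 April 2028 is a Saturday, so the first Monday is April 3 and the third is April 17.
1 September 2028 is a Friday, so the first Saturday is September 2 and the third is September 16.
At the standard offset (UTC+02:00), 13:15 UTC + 2h = 15:15 Kesan Administrative Region standard time.
The standard-time date in Kesan Administrative Region, September 6, 2028, falls between 17 April and 16 September, so daylight saving is in effect and Kesan Administrative Region is at UTC+03:00.
13:15 UTC + 3h = 16:15 local.

16:15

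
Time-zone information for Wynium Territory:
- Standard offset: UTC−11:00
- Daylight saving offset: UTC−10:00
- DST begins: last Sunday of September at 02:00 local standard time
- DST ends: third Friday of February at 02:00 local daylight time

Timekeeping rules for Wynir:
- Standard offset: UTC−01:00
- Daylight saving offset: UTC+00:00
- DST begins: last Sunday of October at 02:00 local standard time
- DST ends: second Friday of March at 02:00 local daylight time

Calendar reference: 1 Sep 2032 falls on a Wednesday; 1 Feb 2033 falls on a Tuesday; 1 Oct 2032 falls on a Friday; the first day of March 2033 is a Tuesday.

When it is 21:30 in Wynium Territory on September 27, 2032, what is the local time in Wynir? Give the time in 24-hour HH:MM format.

1 September 2032 is a Wednesday, so Sundays fall on 5, 12, 19, 26; the last is September 26.
1 February 2033 is a Tuesday, so the first Friday is February 4 and the third is February 18.
September 27, 2032 falls between 26 September 2032 and 18 February 2033, so daylight saving is in effect and Wynium Territory is at UTC−10:00.
21:30 Wynium Territory + 10h = 07:30 UTC (rolling into the next day, 28 September 2032).
1 October 2032 is a Friday, so Sundays fall on 3, 10, 17, 24, 31; the last is October 31.
1 March 2033 is a Tuesday, so the first Friday is March 4 and the second is March 11.
At the standard offset (UTC−01:00), 07:30 UTC − 1h = 06:30 Wynir standard time.
The standard-time date in Wynir, September 28, 2032, is outside the daylight-saving period (31 October 2032 – 11 March 2033), so Wynir is on standard time, UTC−01:00.
07:30 UTC − 1h = 06:30 Wynir.

06:30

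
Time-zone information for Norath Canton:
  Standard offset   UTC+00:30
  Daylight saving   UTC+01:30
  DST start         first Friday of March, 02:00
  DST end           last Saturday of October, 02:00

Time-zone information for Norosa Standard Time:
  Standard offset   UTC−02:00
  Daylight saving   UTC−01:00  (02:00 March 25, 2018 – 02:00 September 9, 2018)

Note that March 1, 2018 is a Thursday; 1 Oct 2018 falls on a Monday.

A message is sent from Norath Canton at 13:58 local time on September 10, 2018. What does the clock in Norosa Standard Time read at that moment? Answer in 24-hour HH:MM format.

1 March 2018 is a Thursday, so the first Friday is March 2.
1 October 2018 is a Monday, so Saturdays fall on 6, 13, 20, 27; the last is October 27.
September 10, 2018 falls between 2 March and 27 October, so daylight saving is in effect and Norath Canton is at UTC+01:30.
13:58 Norath Canton − 1h30m = 12:28 UTC.
At the standard offset (UTC−02:00), 12:28 UTC − 2h = 10:28 Norosa Standard Time standard time.
Daylight saving runs 25 March – 9 September; the standard-time date in Norosa Standard Time, September 10, 2018, is outside that window, so Norosa Standard Time is on standard time at UTC−02:00.
12:28 UTC − 2h = 10:28 Norosa Standard Time.

10:28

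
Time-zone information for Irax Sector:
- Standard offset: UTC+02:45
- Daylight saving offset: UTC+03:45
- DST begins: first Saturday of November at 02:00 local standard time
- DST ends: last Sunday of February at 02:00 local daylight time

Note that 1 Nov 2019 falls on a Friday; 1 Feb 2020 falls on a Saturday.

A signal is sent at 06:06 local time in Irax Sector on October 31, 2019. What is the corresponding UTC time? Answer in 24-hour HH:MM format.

1 November 2019 is a Friday, so the first Saturday is November 2.
1 February 2020 is a Saturday, so Sundays fall on 2, 9, 16, 23; the last is February 23.
October 31, 2019 does not fall between 2 November 2019 and 23 February 2020, so daylight saving is not in effect and Irax Sector is at UTC+02:45.
06:06 local − 2h45m = 03:21 UTC.

03:21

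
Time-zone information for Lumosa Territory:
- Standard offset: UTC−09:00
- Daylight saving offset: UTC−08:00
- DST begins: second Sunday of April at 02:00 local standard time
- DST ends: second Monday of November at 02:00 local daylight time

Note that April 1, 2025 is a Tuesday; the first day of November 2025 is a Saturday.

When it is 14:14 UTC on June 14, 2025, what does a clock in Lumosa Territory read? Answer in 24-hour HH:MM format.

06:14

1 April 2025 is a Tuesday, so the first Sunday is April 6 and the second is April 13.
1 November 2025 is a Saturday, so the first Monday is November 3 and the second is November 10.
At the standard offset (UTC−09:00), 14:14 UTC − 9h = 05:14 Lumosa Territory standard time.
The standard-time date in Lumosa Territory, June 14, 2025, falls between 13 April and 10 November, so daylight saving is in effect and Lumosa Territory is at UTC−08:00.
14:14 UTC − 8h = 06:14 local.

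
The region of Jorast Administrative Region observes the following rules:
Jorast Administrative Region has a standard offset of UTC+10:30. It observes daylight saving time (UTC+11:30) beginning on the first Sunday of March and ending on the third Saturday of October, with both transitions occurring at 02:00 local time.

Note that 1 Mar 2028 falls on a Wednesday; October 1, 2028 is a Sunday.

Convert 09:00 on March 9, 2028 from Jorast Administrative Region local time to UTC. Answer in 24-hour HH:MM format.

21:30

1 March 2028 is a Wednesday, so the first Sunday is March 5.
1 October 2028 is a Sunday, so the first Saturday is October 7 and the third is October 21.
Daylight saving runs 5 March – 21 October; March 9, 2028 is inside that window, so Jorast Administrative Region is at UTC+11:30.
09:00 local − 11h30m = 21:30 UTC (rolling into the previous day, 8 March 2028).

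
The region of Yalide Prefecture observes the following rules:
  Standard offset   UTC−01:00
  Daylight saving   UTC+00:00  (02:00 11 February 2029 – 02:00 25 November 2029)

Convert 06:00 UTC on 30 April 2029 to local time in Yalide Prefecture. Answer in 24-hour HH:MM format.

At the standard offset (UTC−01:00), 06:00 UTC − 1h = 05:00 Yalide Prefecture standard time.
The standard-time date in Yalide Prefecture, 30 April 2029, falls between 11 February and 25 November, so daylight saving is in effect and Yalide Prefecture is at UTC+00:00.
06:00 UTC + 0h = 06:00 local.

06:00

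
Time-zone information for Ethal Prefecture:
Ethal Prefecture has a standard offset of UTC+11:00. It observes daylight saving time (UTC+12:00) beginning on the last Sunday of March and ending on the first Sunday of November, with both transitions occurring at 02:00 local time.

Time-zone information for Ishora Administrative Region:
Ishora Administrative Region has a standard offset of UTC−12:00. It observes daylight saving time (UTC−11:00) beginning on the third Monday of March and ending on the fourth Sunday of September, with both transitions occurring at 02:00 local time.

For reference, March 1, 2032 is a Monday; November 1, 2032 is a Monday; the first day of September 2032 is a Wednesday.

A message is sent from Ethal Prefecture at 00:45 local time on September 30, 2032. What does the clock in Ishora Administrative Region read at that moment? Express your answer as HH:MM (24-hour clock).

1 March 2032 is a Monday, so Sundays fall on 7, 14, 21, 28; the last is March 28.
1 November 2032 is a Monday, so the first Sunday is November 7.
Daylight saving runs 28 March – 7 November; September 30, 2032 is inside that window, so Ethal Prefecture is at UTC+12:00.
00:45 Ethal Prefecture − 12h = 12:45 UTC (rolling into the previous day, 29 September 2032).
1 March 2032 is a Monday, so the first Monday is March 1 and the third is March 15.
1 September 2032 is a Wednesday, so the first Sunday is September 5 and the fourth is September 26.
At the standard offset (UTC−12:00), 12:45 UTC − 12h = 00:45 Ishora Administrative Region standard time.
The standard-time date in Ishora Administrative Region, September 29, 2032, is outside the daylight-saving period (15 March – 26 September), so Ishora Administrative Region is on standard time, UTC−12:00.
12:45 UTC − 12h = 00:45 Ishora Administrative Region.

00:45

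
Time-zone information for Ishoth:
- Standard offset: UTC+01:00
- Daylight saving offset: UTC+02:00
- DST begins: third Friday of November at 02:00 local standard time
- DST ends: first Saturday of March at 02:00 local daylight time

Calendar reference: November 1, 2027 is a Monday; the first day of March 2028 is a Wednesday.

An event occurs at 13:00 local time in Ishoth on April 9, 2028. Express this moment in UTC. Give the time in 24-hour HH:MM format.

1 November 2027 is a Monday, so the first Friday is November 5 and the third is November 19.
1 March 2028 is a Wednesday, so the first Saturday is March 4.
April 9, 2028 is outside the daylight-saving period (19 November 2027 – 4 March 2028), so Ishoth is on standard time, UTC+01:00.
13:00 local − 1h = 12:00 UTC.

12:00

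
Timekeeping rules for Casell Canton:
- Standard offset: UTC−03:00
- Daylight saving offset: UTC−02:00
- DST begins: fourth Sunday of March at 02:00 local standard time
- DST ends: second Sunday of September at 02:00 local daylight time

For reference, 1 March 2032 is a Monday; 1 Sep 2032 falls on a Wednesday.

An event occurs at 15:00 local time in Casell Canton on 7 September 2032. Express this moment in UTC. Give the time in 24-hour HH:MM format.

1 March 2032 is a Monday, so the first Sunday is March 7 and the fourth is March 28.
1 September 2032 is a Wednesday, so the first Sunday is September 5 and the second is September 12.
7 September 2032 falls between 28 March and 12 September, so daylight saving is in effect and Casell Canton is at UTC−02:00.
15:00 local + 2h = 17:00 UTC.

17:00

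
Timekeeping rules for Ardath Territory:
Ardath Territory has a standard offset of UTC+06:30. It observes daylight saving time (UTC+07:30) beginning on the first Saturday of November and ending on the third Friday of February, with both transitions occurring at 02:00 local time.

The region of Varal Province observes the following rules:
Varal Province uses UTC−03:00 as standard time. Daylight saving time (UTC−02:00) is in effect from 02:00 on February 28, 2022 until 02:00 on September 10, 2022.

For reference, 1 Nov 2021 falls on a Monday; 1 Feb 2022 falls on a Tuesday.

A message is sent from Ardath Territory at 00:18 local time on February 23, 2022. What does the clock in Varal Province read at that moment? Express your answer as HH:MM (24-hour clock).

14:48

1 November 2021 is a Monday, so the first Saturday is November 6.
1 February 2022 is a Tuesday, so the first Friday is February 4 and the third is February 18.
February 23, 2022 is outside the daylight-saving period (6 November 2021 – 18 February 2022), so Ardath Territory is on standard time, UTC+06:30.
00:18 Ardath Territory − 6h30m = 17:48 UTC (rolling into the previous day, 22 February 2022).
At the standard offset (UTC−03:00), 17:48 UTC − 3h = 14:48 Varal Province standard time.
Daylight saving runs 28 February – 10 September; the standard-time date in Varal Province, February 22, 2022, is outside that window, so Varal Province is on standard time at UTC−03:00.
17:48 UTC − 3h = 14:48 Varal Province.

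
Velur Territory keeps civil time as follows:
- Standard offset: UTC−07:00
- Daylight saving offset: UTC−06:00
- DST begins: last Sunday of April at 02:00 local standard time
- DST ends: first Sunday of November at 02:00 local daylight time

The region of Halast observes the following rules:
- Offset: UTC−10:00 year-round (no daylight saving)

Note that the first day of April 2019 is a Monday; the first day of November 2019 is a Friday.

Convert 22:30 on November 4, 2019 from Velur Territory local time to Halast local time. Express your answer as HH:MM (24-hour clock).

1 April 2019 is a Monday, so Sundays fall on 7, 14, 21, 28; the last is April 28.
1 November 2019 is a Friday, so the first Sunday is November 3.
Daylight saving runs 28 April – 3 November; November 4, 2019 is outside that window, so Velur Territory is on standard time at UTC−07:00.
22:30 Velur Territory + 7h = 05:30 UTC (rolling into the next day, 5 November 2019).
Halast has no daylight saving, so its offset is UTC−10:00 year-round.
05:30 UTC − 10h = 19:30 Halast (rolling into the previous day, 4 November 2019).

19:30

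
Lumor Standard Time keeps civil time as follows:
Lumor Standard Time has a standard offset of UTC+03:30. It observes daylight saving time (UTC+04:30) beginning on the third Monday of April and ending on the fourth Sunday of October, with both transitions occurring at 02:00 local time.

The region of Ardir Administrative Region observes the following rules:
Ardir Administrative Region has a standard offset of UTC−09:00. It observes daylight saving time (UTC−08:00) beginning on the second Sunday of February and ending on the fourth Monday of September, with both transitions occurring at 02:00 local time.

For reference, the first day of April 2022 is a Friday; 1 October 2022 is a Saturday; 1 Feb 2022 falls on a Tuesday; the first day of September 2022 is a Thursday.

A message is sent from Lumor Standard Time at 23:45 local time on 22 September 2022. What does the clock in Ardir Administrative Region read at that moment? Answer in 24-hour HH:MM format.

11:15

1 April 2022 is a Friday, so the first Monday is April 4 and the third is April 18.
1 October 2022 is a Saturday, so the first Sunday is October 2 and the fourth is October 23.
Daylight saving runs 18 April – 23 October; 22 September 2022 is inside that window, so Lumor Standard Time is at UTC+04:30.
23:45 Lumor Standard Time − 4h30m = 19:15 UTC.
1 February 2022 is a Tuesday, so the first Sunday is February 6 and the second is February 13.
1 September 2022 is a Thursday, so the first Monday is September 5 and the fourth is September 26.
At the standard offset (UTC−09:00), 19:15 UTC − 9h = 10:15 Ardir Administrative Region standard time.
The standard-time date in Ardir Administrative Region, 22 September 2022, falls between 13 February and 26 September, so daylight saving is in effect and Ardir Administrative Region is at UTC−08:00.
19:15 UTC − 8h = 11:15 Ardir Administrative Region.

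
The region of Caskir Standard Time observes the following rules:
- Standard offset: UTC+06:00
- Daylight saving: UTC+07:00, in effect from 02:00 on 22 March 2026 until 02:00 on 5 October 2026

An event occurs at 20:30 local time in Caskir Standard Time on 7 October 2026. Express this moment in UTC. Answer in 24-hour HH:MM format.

7 October 2026 does not fall between 22 March and 5 October, so daylight saving is not in effect and Caskir Standard Time is at UTC+06:00.
20:30 local − 6h = 14:30 UTC.

14:30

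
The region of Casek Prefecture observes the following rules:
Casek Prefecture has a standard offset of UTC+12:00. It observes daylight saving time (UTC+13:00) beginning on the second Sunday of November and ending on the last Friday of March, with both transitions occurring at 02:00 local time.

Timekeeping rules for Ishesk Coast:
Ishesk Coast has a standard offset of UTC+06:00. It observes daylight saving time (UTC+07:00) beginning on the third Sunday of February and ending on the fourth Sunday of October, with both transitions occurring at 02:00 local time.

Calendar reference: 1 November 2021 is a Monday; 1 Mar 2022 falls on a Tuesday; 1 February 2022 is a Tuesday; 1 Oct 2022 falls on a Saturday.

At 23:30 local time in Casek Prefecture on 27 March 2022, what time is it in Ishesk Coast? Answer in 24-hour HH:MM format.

1 November 2021 is a Monday, so the first Sunday is November 7 and the second is November 14.
1 March 2022 is a Tuesday, so Fridays fall on 4, 11, 18, 25; the last is March 25.
Daylight saving runs 14 November 2021 – 25 March 2022; 27 March 2022 is outside that window, so Casek Prefecture is on standard time at UTC+12:00.
23:30 Casek Prefecture − 12h = 11:30 UTC.
1 February 2022 is a Tuesday, so the first Sunday is February 6 and the third is February 20.
1 October 2022 is a Saturday, so the first Sunday is October 2 and the fourth is October 23.
At the standard offset (UTC+06:00), 11:30 UTC + 6h = 17:30 Ishesk Coast standard time.
The standard-time date in Ishesk Coast, 27 March 2022, falls between 20 February and 23 October, so daylight saving is in effect and Ishesk Coast is at UTC+07:00.
11:30 UTC + 7h = 18:30 Ishesk Coast.

18:30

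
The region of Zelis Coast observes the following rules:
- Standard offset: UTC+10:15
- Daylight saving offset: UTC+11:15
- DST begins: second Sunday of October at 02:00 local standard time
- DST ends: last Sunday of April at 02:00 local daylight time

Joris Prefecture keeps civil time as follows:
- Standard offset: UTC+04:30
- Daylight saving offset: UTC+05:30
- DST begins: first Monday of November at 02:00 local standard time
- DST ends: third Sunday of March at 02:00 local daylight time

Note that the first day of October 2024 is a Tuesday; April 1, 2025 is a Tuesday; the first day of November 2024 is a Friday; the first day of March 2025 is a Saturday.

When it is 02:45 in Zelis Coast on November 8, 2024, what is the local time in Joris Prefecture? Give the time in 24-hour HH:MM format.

21:00

1 October 2024 is a Tuesday, so the first Sunday is October 6 and the second is October 13.
1 April 2025 is a Tuesday, so Sundays fall on 6, 13, 20, 27; the last is April 27.
November 8, 2024 falls between 13 October 2024 and 27 April 2025, so daylight saving is in effect and Zelis Coast is at UTC+11:15.
02:45 Zelis Coast − 11h15m = 15:30 UTC (rolling into the previous day, 7 November 2024).
1 November 2024 is a Friday, so the first Monday is November 4.
1 March 2025 is a Saturday, so the first Sunday is March 2 and the third is March 16.
At the standard offset (UTC+04:30), 15:30 UTC + 4h30m = 20:00 Joris Prefecture standard time.
Daylight saving runs 4 November 2024 – 16 March 2025; the standard-time date in Joris Prefecture, November 7, 2024, is inside that window, so Joris Prefecture is at UTC+05:30.
15:30 UTC + 5h30m = 21:00 Joris Prefecture.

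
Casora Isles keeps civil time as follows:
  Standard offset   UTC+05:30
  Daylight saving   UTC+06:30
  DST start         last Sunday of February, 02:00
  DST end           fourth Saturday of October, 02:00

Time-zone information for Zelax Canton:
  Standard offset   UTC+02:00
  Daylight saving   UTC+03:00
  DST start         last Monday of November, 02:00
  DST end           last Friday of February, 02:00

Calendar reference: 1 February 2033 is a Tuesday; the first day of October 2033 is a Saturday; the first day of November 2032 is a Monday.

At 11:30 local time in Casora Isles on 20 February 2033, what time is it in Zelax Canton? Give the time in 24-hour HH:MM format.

1 February 2033 is a Tuesday, so Sundays fall on 6, 13, 20, 27; the last is February 27.
1 October 2033 is a Saturday, so the first Saturday is October 1 and the fourth is October 22.
Daylight saving runs 27 February – 22 October; 20 February 2033 is outside that window, so Casora Isles is on standard time at UTC+05:30.
11:30 Casora Isles − 5h30m = 06:00 UTC.
1 November 2032 is a Monday, so Mondays fall on 1, 8, 15, 22, 29; the last is November 29.
1 February 2033 is a Tuesday, so Fridays fall on 4, 11, 18, 25; the last is February 25.
At the standard offset (UTC+02:00), 06:00 UTC + 2h = 08:00 Zelax Canton standard time.
The standard-time date in Zelax Canton, 20 February 2033, lies within the daylight-saving period (29 November 2032 – 25 February 2033), so Zelax Canton is on daylight time, UTC+03:00.
06:00 UTC + 3h = 09:00 Zelax Canton.

09:00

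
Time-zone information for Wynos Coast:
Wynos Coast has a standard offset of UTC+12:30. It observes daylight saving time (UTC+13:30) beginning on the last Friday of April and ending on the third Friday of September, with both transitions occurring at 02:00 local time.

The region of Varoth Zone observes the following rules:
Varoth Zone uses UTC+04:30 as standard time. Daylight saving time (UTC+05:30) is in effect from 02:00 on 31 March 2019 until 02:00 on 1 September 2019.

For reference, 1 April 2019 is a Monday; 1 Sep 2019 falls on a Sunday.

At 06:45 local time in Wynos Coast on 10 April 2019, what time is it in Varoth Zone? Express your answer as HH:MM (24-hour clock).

1 April 2019 is a Monday, so Fridays fall on 5, 12, 19, 26; the last is April 26.
1 September 2019 is a Sunday, so the first Friday is September 6 and the third is September 20.
10 April 2019 does not fall between 26 April and 20 September, so daylight saving is not in effect and Wynos Coast is at UTC+12:30.
06:45 Wynos Coast − 12h30m = 18:15 UTC (rolling into the previous day, 9 April 2019).
At the standard offset (UTC+04:30), 18:15 UTC + 4h30m = 22:45 Varoth Zone standard time.
The standard-time date in Varoth Zone, 9 April 2019, falls between 31 March and 1 September, so daylight saving is in effect and Varoth Zone is at UTC+05:30.
18:15 UTC + 5h30m = 23:45 Varoth Zone.

23:45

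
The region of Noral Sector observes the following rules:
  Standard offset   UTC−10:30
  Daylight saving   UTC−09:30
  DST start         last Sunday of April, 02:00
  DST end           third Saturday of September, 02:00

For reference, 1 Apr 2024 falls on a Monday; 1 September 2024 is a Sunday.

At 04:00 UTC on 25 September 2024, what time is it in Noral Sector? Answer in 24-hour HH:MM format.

17:30

1 April 2024 is a Monday, so Sundays fall on 7, 14, 21, 28; the last is April 28.
1 September 2024 is a Sunday, so the first Saturday is September 7 and the third is September 21.
At the standard offset (UTC−10:30), 04:00 UTC − 10h30m = 17:30 Noral Sector standard time (rolling into the previous day, 24 September 2024).
The standard-time date in Noral Sector, 24 September 2024, does not fall between 28 April and 21 September, so daylight saving is not in effect and Noral Sector is at UTC−10:30.
04:00 UTC − 10h30m = 17:30 local (rolling into the previous day, 24 September 2024).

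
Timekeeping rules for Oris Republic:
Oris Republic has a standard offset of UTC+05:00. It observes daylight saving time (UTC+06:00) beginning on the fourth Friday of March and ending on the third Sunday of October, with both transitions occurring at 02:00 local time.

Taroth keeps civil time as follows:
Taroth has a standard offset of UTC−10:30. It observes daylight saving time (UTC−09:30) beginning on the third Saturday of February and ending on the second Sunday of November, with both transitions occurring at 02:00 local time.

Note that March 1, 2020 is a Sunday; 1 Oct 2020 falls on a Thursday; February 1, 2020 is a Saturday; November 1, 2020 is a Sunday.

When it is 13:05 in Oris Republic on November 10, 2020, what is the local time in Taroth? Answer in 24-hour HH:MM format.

21:35

1 March 2020 is a Sunday, so the first Friday is March 6 and the fourth is March 27.
1 October 2020 is a Thursday, so the first Sunday is October 4 and the third is October 18.
Daylight saving runs 27 March – 18 October; November 10, 2020 is outside that window, so Oris Republic is on standard time at UTC+05:00.
13:05 Oris Republic − 5h = 08:05 UTC.
1 February 2020 is a Saturday, so the first Saturday is February 1 and the third is February 15.
1 November 2020 is a Sunday, so the first Sunday is November 1 and the second is November 8.
At the standard offset (UTC−10:30), 08:05 UTC − 10h30m = 21:35 Taroth standard time (rolling into the previous day, 9 November 2020).
The standard-time date in Taroth, November 9, 2020, does not fall between 15 February and 8 November, so daylight saving is not in effect and Taroth is at UTC−10:30.
08:05 UTC − 10h30m = 21:35 Taroth (rolling into the previous day, 9 November 2020).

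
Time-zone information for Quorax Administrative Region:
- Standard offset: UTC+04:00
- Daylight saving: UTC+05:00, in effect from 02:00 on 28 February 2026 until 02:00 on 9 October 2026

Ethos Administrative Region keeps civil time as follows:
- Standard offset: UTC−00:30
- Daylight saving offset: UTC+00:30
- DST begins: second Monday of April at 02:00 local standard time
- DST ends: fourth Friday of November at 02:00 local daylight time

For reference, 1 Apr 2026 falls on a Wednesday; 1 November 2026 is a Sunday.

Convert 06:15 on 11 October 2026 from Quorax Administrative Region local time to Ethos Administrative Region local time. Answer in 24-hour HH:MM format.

02:45

11 October 2026 does not fall between 28 February and 9 October, so daylight saving is not in effect and Quorax Administrative Region is at UTC+04:00.
06:15 Quorax Administrative Region − 4h = 02:15 UTC.
1 April 2026 is a Wednesday, so the first Monday is April 6 and the second is April 13.
1 November 2026 is a Sunday, so the first Friday is November 6 and the fourth is November 27.
At the standard offset (UTC−00:30), 02:15 UTC − 0h30m = 01:45 Ethos Administrative Region standard time.
Daylight saving runs 13 April – 27 November; the standard-time date in Ethos Administrative Region, 11 October 2026, is inside that window, so Ethos Administrative Region is at UTC+00:30.
02:15 UTC + 0h30m = 02:45 Ethos Administrative Region.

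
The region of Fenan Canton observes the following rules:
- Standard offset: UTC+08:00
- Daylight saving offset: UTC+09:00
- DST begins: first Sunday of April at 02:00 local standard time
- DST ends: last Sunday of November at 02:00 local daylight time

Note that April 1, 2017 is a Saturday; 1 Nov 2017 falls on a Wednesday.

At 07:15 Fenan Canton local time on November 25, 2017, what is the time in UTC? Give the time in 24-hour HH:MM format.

1 April 2017 is a Saturday, so the first Sunday is April 2.
1 November 2017 is a Wednesday, so Sundays fall on 5, 12, 19, 26; the last is November 26.
November 25, 2017 falls between 2 April and 26 November, so daylight saving is in effect and Fenan Canton is at UTC+09:00.
07:15 local − 9h = 22:15 UTC (rolling into the previous day, 24 November 2017).

22:15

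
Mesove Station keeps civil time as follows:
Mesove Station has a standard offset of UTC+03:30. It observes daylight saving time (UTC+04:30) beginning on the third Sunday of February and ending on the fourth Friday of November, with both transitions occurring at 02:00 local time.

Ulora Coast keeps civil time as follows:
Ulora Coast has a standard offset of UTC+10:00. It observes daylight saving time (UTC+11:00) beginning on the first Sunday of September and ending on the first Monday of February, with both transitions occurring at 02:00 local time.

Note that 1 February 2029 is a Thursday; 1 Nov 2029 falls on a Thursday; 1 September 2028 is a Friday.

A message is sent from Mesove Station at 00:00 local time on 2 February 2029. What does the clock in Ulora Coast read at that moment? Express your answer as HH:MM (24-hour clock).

1 February 2029 is a Thursday, so the first Sunday is February 4 and the third is February 18.
1 November 2029 is a Thursday, so the first Friday is November 2 and the fourth is November 23.
2 February 2029 is outside the daylight-saving period (18 February – 23 November), so Mesove Station is on standard time, UTC+03:30.
00:00 Mesove Station − 3h30m = 20:30 UTC (rolling into the previous day, 1 February 2029).
1 September 2028 is a Friday, so the first Sunday is September 3.
1 February 2029 is a Thursday, so the first Monday is February 5.
At the standard offset (UTC+10:00), 20:30 UTC + 10h = 06:30 Ulora Coast standard time (rolling into the next day, 2 February 2029).
The standard-time date in Ulora Coast, 2 February 2029, falls between 3 September 2028 and 5 February 2029, so daylight saving is in effect and Ulora Coast is at UTC+11:00.
20:30 UTC + 11h = 07:30 Ulora Coast (rolling into the next day, 2 February 2029).

07:30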